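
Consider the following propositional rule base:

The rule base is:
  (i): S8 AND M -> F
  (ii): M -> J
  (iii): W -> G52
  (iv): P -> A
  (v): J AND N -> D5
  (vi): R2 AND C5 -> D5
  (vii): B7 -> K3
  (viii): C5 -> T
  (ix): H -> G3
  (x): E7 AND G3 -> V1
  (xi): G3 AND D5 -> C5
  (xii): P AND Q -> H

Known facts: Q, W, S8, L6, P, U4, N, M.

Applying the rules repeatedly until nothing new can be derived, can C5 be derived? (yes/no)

Round 1 — (i), (ii), (iii), (iv), (xii), derive F, J, G52, A, H.
Round 2 — (v), (ix), derive D5, G3.
Round 3 — (xi), derive C5.
Round 4 — (viii), derive T.
C5 appears in round 3, so it is derivable.

yes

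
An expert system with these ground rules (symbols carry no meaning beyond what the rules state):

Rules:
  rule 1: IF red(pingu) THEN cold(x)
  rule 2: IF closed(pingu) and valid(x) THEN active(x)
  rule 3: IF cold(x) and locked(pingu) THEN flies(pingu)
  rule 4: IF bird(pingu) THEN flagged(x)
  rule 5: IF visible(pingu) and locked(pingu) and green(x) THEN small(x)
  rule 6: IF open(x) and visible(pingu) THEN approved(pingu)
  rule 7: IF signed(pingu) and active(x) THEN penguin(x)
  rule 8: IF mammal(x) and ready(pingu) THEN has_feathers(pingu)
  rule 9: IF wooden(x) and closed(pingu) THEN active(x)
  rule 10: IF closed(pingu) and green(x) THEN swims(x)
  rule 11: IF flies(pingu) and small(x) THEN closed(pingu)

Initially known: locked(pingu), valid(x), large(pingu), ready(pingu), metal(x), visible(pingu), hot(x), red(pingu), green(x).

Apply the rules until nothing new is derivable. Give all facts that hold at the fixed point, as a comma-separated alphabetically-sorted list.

active(x), closed(pingu), cold(x), flies(pingu), green(x), hot(x), large(pingu), locked(pingu), metal(x), ready(pingu), red(pingu), small(x), swims(x), valid(x), visible(pingu)

Round 1 — rule 1, rule 5, derive cold(x), small(x).
Round 2 — rule 3, derive flies(pingu).
Round 3 — rule 11, derive closed(pingu).
Round 4 — rule 2, rule 10, derive active(x), swims(x).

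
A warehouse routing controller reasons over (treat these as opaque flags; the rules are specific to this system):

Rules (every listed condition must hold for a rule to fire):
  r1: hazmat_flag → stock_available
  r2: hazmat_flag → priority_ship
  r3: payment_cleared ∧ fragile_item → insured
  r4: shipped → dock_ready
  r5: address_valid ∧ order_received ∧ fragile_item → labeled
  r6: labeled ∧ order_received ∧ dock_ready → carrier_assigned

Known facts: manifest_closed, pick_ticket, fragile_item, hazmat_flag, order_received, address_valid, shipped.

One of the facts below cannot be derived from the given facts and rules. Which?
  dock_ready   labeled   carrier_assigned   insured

insured

[1] r1 [hazmat_flag → stock_available]; r2 [hazmat_flag → priority_ship]; r4 [shipped → dock_ready]; r5 [address_valid ∧ order_received ∧ fragile_item → labeled]. ⇒ new: stock_available, priority_ship, dock_ready, labeled.
[2] r6 [labeled ∧ order_received ∧ dock_ready → carrier_assigned]. ⇒ new: carrier_assigned.
Derived: labeled (round 1), dock_ready (round 1), carrier_assigned (round 2). insured never appears in any round.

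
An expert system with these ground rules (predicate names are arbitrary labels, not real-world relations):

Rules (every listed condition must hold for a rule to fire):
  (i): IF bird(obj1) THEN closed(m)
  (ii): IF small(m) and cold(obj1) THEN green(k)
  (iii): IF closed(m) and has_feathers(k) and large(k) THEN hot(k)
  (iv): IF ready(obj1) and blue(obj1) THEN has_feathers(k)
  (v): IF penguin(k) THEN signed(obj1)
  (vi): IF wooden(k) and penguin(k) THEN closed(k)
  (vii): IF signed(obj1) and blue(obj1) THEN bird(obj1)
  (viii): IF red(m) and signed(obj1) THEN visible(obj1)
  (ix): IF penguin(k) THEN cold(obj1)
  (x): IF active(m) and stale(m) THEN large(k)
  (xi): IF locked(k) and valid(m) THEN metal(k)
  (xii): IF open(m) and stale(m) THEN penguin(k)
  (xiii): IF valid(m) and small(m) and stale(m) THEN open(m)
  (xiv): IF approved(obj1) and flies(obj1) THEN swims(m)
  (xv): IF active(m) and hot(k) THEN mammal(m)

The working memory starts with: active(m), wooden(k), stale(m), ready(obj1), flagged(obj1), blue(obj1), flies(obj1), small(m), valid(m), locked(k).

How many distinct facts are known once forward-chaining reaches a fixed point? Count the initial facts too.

23

[1] (iv) [IF ready(obj1) and blue(obj1) THEN has_feathers(k)]; (x) [IF active(m) and stale(m) THEN large(k)]; (xi) [IF locked(k) and valid(m) THEN metal(k)]; (xiii) [IF valid(m) and small(m) and stale(m) THEN open(m)]. ⇒ new: has_feathers(k), large(k), metal(k), open(m).
[2] (xii) [IF open(m) and stale(m) THEN penguin(k)]. ⇒ new: penguin(k).
[3] (v) [IF penguin(k) THEN signed(obj1)]; (vi) [IF wooden(k) and penguin(k) THEN closed(k)]; (ix) [IF penguin(k) THEN cold(obj1)]. ⇒ new: signed(obj1), closed(k), cold(obj1).
[4] (ii) [IF small(m) and cold(obj1) THEN green(k)]; (vii) [IF signed(obj1) and blue(obj1) THEN bird(obj1)]. ⇒ new: green(k), bird(obj1).
[5] (i) [IF bird(obj1) THEN closed(m)]. ⇒ new: closed(m).
[6] (iii) [IF closed(m) and has_feathers(k) and large(k) THEN hot(k)]. ⇒ new: hot(k).
[7] (xv) [IF active(m) and hot(k) THEN mammal(m)]. ⇒ new: mammal(m).
Closure: {active(m), bird(obj1), blue(obj1), closed(k), closed(m), cold(obj1), flagged(obj1), flies(obj1), green(k), has_feathers(k), hot(k), large(k), locked(k), mammal(m), metal(k), open(m), penguin(k), ready(obj1), signed(obj1), small(m), stale(m), valid(m), wooden(k)} — 23 facts.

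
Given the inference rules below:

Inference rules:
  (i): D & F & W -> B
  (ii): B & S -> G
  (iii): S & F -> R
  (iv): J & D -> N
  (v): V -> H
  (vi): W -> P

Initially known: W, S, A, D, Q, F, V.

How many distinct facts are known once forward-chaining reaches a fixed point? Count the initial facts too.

12

Round 1: (i) [D & F & W -> B]; (iii) [S & F -> R]; (v) [V -> H]; (vi) [W -> P]. Adds B, R, H, P.
Round 2: (ii) [B & S -> G]. Adds G.
Closure: {A, B, D, F, G, H, P, Q, R, S, V, W} — 12 facts.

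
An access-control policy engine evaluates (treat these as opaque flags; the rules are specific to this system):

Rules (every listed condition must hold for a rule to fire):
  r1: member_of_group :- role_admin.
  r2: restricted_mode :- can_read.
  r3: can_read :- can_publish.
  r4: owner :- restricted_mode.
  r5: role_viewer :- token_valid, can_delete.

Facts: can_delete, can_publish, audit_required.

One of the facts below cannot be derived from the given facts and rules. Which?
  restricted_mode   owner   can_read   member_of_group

member_of_group

Round 1 fires r3, giving can_read.
Round 2 fires r2, giving restricted_mode.
Round 3 fires r4, giving owner.
Derived: owner (round 3), restricted_mode (round 2), can_read (round 1). member_of_group never appears in any round.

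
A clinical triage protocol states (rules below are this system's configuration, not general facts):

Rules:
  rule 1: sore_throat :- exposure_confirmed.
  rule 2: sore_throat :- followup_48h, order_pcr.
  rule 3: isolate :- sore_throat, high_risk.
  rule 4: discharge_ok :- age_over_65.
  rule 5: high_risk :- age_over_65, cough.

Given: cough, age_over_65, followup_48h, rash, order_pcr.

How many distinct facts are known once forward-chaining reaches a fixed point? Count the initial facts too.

Round 1: rule 2 [sore_throat :- followup_48h, order_pcr.]; rule 4 [discharge_ok :- age_over_65.]; rule 5 [high_risk :- age_over_65, cough.]. New: sore_throat, discharge_ok, high_risk.
Round 2: rule 3 [isolate :- sore_throat, high_risk.]. New: isolate.
Closure: {age_over_65, cough, discharge_ok, followup_48h, high_risk, isolate, order_pcr, rash, sore_throat} — 9 facts.

9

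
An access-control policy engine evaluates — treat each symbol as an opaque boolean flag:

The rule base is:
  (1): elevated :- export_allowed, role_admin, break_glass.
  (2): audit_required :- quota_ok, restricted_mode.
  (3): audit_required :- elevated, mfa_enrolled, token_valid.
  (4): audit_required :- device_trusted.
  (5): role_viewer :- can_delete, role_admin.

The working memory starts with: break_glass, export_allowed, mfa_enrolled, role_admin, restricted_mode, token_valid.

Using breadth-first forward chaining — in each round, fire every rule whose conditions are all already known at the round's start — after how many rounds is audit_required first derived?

Round 1 fires (1), giving elevated.
Round 2 fires (3), giving audit_required.
audit_required first appears in round 2.

2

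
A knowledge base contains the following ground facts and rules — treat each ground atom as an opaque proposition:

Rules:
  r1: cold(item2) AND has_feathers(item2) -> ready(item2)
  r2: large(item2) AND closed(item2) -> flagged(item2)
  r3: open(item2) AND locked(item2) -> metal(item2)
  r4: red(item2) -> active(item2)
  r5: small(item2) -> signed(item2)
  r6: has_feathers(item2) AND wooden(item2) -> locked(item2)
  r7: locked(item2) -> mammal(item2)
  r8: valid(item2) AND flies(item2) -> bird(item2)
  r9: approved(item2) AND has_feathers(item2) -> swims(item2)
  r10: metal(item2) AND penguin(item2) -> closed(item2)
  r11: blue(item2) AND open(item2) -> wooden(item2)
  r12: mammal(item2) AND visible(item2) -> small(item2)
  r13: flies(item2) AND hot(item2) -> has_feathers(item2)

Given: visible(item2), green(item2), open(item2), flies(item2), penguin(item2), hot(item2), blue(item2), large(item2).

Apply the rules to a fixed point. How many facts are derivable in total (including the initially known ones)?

Round 1: r11 [blue(item2) AND open(item2) -> wooden(item2)]; r13 [flies(item2) AND hot(item2) -> has_feathers(item2)]. Adds wooden(item2), has_feathers(item2).
Round 2: r6 [has_feathers(item2) AND wooden(item2) -> locked(item2)]. Adds locked(item2).
Round 3: r3 [open(item2) AND locked(item2) -> metal(item2)]; r7 [locked(item2) -> mammal(item2)]. Adds metal(item2), mammal(item2).
Round 4: r10 [metal(item2) AND penguin(item2) -> closed(item2)]; r12 [mammal(item2) AND visible(item2) -> small(item2)]. Adds closed(item2), small(item2).
Round 5: r2 [large(item2) AND closed(item2) -> flagged(item2)]; r5 [small(item2) -> signed(item2)]. Adds flagged(item2), signed(item2).
Closure: {blue(item2), closed(item2), flagged(item2), flies(item2), green(item2), has_feathers(item2), hot(item2), large(item2), locked(item2), mammal(item2), metal(item2), open(item2), penguin(item2), signed(item2), small(item2), visible(item2), wooden(item2)} — 17 facts.

17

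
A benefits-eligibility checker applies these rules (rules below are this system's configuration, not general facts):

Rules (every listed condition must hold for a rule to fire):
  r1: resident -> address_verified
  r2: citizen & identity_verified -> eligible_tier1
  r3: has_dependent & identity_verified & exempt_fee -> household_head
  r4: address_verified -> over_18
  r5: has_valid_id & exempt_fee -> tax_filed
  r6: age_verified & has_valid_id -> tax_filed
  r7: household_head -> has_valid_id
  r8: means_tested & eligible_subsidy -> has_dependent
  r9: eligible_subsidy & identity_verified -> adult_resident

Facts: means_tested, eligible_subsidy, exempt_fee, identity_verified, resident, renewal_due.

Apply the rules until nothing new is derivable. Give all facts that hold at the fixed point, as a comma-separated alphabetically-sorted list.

Round 1: r1 [resident -> address_verified]; r8 [means_tested & eligible_subsidy -> has_dependent]; r9 [eligible_subsidy & identity_verified -> adult_resident]. New: address_verified, has_dependent, adult_resident.
Round 2: r3 [has_dependent & identity_verified & exempt_fee -> household_head]; r4 [address_verified -> over_18]. New: household_head, over_18.
Round 3: r7 [household_head -> has_valid_id]. New: has_valid_id.
Round 4: r5 [has_valid_id & exempt_fee -> tax_filed]. New: tax_filed.

address_verified, adult_resident, eligible_subsidy, exempt_fee, has_dependent, has_valid_id, household_head, identity_verified, means_tested, over_18, renewal_due, resident, tax_filed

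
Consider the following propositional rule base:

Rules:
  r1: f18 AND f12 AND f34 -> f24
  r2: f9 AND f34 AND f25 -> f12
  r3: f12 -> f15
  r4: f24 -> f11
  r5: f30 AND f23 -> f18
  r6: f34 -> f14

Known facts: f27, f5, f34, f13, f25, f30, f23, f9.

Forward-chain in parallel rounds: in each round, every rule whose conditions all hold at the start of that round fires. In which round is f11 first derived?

3

Round 1 — r2, r5, r6, derive f12, f18, f14.
Round 2 — r1, r3, derive f24, f15.
Round 3 — r4, derive f11.
f11 first appears in round 3.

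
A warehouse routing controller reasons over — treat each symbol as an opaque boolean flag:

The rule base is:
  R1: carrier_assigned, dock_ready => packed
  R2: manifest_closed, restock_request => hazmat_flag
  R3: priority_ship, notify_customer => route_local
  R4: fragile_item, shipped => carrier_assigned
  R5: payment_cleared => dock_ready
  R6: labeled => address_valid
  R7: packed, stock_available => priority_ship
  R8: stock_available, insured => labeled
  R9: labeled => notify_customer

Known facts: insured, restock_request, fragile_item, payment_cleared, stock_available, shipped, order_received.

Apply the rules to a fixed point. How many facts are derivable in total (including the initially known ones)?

Round 1 fires R4, R5, R8, giving carrier_assigned, dock_ready, labeled.
Round 2 fires R1, R6, R9, giving packed, address_valid, notify_customer.
Round 3 fires R7, giving priority_ship.
Round 4 fires R3, giving route_local.
Closure: {address_valid, carrier_assigned, dock_ready, fragile_item, insured, labeled, notify_customer, order_received, packed, payment_cleared, priority_ship, restock_request, route_local, shipped, stock_available} — 15 facts.

15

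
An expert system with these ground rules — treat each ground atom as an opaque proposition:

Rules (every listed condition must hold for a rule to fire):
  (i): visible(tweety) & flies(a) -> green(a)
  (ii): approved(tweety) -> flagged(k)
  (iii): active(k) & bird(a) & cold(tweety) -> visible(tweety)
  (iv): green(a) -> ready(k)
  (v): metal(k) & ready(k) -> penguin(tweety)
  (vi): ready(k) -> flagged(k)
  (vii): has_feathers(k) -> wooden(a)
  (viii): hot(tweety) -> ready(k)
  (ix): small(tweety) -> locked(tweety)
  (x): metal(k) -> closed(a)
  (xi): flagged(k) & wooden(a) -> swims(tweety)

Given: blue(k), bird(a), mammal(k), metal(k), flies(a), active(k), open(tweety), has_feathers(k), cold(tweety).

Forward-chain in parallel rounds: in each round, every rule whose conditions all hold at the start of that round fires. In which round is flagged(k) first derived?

4

Round 1: (iii) [active(k) & bird(a) & cold(tweety) -> visible(tweety)]; (vii) [has_feathers(k) -> wooden(a)]; (x) [metal(k) -> closed(a)]. Adds visible(tweety), wooden(a), closed(a).
Round 2: (i) [visible(tweety) & flies(a) -> green(a)]. Adds green(a).
Round 3: (iv) [green(a) -> ready(k)]. Adds ready(k).
Round 4: (v) [metal(k) & ready(k) -> penguin(tweety)]; (vi) [ready(k) -> flagged(k)]. Adds penguin(tweety), flagged(k).
flagged(k) first appears in round 4.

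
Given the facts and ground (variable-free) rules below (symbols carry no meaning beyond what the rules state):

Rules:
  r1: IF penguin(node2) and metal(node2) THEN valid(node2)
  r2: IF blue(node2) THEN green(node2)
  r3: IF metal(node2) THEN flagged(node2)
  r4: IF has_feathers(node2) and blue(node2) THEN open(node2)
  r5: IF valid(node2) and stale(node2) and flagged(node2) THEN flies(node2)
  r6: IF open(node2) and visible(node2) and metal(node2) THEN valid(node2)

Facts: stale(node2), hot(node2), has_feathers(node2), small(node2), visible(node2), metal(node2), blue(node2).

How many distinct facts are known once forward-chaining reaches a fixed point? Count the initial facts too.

Round 1 fires r2, r3, r4, giving green(node2), flagged(node2), open(node2).
Round 2 fires r6, giving valid(node2).
Round 3 fires r5, giving flies(node2).
Closure: {blue(node2), flagged(node2), flies(node2), green(node2), has_feathers(node2), hot(node2), metal(node2), open(node2), small(node2), stale(node2), valid(node2), visible(node2)} — 12 facts.

12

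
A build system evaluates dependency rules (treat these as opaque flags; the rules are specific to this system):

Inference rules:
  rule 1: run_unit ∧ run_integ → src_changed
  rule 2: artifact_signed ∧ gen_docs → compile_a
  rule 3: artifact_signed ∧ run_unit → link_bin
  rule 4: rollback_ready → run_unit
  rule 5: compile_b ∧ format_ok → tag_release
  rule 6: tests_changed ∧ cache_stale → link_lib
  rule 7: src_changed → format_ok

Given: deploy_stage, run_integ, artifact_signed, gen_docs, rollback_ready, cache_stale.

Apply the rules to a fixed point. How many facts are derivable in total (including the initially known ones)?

11

Round 1 — rule 2, rule 4, derive compile_a, run_unit.
Round 2 — rule 1, rule 3, derive src_changed, link_bin.
Round 3 — rule 7, derive format_ok.
Closure: {artifact_signed, cache_stale, compile_a, deploy_stage, format_ok, gen_docs, link_bin, rollback_ready, run_integ, run_unit, src_changed} — 11 facts.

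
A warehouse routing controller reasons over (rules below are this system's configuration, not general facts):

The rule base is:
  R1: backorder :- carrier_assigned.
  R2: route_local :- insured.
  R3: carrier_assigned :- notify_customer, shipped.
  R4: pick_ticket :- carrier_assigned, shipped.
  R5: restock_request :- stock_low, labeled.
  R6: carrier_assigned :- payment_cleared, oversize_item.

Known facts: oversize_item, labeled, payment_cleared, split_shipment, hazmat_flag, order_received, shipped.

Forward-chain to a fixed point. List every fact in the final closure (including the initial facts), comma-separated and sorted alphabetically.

Round 1 — R6, derive carrier_assigned.
Round 2 — R1, R4, derive backorder, pick_ticket.

backorder, carrier_assigned, hazmat_flag, labeled, order_received, oversize_item, payment_cleared, pick_ticket, shipped, split_shipment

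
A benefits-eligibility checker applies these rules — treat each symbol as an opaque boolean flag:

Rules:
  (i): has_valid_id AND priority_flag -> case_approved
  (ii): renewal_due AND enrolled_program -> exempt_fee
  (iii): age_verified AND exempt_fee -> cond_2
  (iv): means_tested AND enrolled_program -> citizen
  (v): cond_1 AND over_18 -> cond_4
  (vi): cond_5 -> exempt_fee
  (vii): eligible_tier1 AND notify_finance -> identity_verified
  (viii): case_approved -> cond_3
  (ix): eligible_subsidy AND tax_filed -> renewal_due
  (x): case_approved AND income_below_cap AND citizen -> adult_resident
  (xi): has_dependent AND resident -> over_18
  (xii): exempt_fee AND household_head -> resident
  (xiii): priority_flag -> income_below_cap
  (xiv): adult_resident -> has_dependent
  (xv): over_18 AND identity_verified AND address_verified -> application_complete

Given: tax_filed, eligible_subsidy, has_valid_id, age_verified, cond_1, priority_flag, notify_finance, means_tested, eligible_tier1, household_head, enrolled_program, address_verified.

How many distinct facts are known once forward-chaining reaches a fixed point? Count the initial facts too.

Round 1: (i) [has_valid_id AND priority_flag -> case_approved]; (iv) [means_tested AND enrolled_program -> citizen]; (vii) [eligible_tier1 AND notify_finance -> identity_verified]; (ix) [eligible_subsidy AND tax_filed -> renewal_due]; (xiii) [priority_flag -> income_below_cap]. Adds case_approved, citizen, identity_verified, renewal_due, income_below_cap.
Round 2: (ii) [renewal_due AND enrolled_program -> exempt_fee]; (viii) [case_approved -> cond_3]; (x) [case_approved AND income_below_cap AND citizen -> adult_resident]. Adds exempt_fee, cond_3, adult_resident.
Round 3: (iii) [age_verified AND exempt_fee -> cond_2]; (xii) [exempt_fee AND household_head -> resident]; (xiv) [adult_resident -> has_dependent]. Adds cond_2, resident, has_dependent.
Round 4: (xi) [has_dependent AND resident -> over_18]. Adds over_18.
Round 5: (v) [cond_1 AND over_18 -> cond_4]; (xv) [over_18 AND identity_verified AND address_verified -> application_complete]. Adds cond_4, application_complete.
Closure: {address_verified, adult_resident, age_verified, application_complete, case_approved, citizen, cond_1, cond_2, cond_3, cond_4, eligible_subsidy, eligible_tier1, enrolled_program, exempt_fee, has_dependent, has_valid_id, household_head, identity_verified, income_below_cap, means_tested, notify_finance, over_18, priority_flag, renewal_due, resident, tax_filed} — 26 facts.

26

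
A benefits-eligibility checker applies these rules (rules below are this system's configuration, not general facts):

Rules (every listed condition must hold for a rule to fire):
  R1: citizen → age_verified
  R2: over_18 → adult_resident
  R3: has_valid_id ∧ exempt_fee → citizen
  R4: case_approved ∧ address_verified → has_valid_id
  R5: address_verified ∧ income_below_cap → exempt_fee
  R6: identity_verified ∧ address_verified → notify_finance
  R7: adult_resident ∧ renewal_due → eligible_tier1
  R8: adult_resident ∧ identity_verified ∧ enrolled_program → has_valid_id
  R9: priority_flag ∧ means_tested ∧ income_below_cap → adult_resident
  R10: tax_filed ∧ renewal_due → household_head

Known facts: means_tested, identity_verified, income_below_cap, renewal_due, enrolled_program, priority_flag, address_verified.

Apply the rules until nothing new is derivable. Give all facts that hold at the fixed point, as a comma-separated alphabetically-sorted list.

Round 1: R5 [address_verified ∧ income_below_cap → exempt_fee]; R6 [identity_verified ∧ address_verified → notify_finance]; R9 [priority_flag ∧ means_tested ∧ income_below_cap → adult_resident]. New: exempt_fee, notify_finance, adult_resident.
Round 2: R7 [adult_resident ∧ renewal_due → eligible_tier1]; R8 [adult_resident ∧ identity_verified ∧ enrolled_program → has_valid_id]. New: eligible_tier1, has_valid_id.
Round 3: R3 [has_valid_id ∧ exempt_fee → citizen]. New: citizen.
Round 4: R1 [citizen → age_verified]. New: age_verified.

address_verified, adult_resident, age_verified, citizen, eligible_tier1, enrolled_program, exempt_fee, has_valid_id, identity_verified, income_below_cap, means_tested, notify_finance, priority_flag, renewal_due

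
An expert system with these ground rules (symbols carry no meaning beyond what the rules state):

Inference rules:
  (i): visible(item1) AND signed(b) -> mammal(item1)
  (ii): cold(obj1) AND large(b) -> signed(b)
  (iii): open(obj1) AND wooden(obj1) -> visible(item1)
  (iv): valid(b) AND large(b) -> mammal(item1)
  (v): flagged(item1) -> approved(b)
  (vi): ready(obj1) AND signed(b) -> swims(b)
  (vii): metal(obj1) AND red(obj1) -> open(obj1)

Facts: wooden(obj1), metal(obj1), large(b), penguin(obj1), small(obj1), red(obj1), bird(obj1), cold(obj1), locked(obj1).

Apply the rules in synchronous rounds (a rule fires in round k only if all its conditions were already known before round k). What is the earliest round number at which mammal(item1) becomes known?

Round 1 — (ii), (vii), derive signed(b), open(obj1).
Round 2 — (iii), derive visible(item1).
Round 3 — (i), derive mammal(item1).
mammal(item1) first appears in round 3.

3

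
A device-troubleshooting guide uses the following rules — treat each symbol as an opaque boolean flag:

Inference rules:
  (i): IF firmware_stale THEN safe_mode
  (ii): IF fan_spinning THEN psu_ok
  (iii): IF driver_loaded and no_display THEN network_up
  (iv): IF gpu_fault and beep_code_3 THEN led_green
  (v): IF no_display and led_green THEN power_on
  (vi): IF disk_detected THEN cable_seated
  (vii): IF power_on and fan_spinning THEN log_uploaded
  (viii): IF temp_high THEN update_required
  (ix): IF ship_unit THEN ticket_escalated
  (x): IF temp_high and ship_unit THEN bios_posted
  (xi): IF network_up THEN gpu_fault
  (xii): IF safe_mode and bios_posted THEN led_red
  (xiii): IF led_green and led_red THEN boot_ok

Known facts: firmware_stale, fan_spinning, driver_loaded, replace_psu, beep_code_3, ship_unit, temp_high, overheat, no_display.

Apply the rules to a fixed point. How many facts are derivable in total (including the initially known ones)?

21

[1] (i) [IF firmware_stale THEN safe_mode]; (ii) [IF fan_spinning THEN psu_ok]; (iii) [IF driver_loaded and no_display THEN network_up]; (viii) [IF temp_high THEN update_required]; (ix) [IF ship_unit THEN ticket_escalated]; (x) [IF temp_high and ship_unit THEN bios_posted]. ⇒ new: safe_mode, psu_ok, network_up, update_required, ticket_escalated, bios_posted.
[2] (xi) [IF network_up THEN gpu_fault]; (xii) [IF safe_mode and bios_posted THEN led_red]. ⇒ new: gpu_fault, led_red.
[3] (iv) [IF gpu_fault and beep_code_3 THEN led_green]. ⇒ new: led_green.
[4] (v) [IF no_display and led_green THEN power_on]; (xiii) [IF led_green and led_red THEN boot_ok]. ⇒ new: power_on, boot_ok.
[5] (vii) [IF power_on and fan_spinning THEN log_uploaded]. ⇒ new: log_uploaded.
Closure: {beep_code_3, bios_posted, boot_ok, driver_loaded, fan_spinning, firmware_stale, gpu_fault, led_green, led_red, log_uploaded, network_up, no_display, overheat, power_on, psu_ok, replace_psu, safe_mode, ship_unit, temp_high, ticket_escalated, update_required} — 21 facts.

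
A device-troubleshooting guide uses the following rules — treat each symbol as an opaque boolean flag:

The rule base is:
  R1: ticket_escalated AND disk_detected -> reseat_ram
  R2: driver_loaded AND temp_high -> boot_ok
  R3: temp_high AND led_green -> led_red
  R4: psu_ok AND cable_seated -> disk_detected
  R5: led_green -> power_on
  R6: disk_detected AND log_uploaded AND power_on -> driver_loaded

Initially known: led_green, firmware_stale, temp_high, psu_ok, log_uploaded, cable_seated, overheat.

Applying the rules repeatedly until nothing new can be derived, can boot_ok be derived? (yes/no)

yes

[1] R3 [temp_high AND led_green -> led_red]; R4 [psu_ok AND cable_seated -> disk_detected]; R5 [led_green -> power_on]. ⇒ new: led_red, disk_detected, power_on.
[2] R6 [disk_detected AND log_uploaded AND power_on -> driver_loaded]. ⇒ new: driver_loaded.
[3] R2 [driver_loaded AND temp_high -> boot_ok]. ⇒ new: boot_ok.
boot_ok appears in round 3, so it is derivable.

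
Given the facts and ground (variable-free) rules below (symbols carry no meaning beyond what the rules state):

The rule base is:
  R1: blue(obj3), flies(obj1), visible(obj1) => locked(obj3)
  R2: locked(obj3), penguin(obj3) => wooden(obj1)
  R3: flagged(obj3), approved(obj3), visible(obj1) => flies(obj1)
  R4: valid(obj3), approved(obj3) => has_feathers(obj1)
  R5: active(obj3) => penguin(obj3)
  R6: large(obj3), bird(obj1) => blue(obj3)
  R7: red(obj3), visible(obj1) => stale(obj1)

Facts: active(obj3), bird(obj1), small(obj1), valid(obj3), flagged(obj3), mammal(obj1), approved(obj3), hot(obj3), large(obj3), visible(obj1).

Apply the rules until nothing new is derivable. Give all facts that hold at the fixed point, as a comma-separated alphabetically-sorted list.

active(obj3), approved(obj3), bird(obj1), blue(obj3), flagged(obj3), flies(obj1), has_feathers(obj1), hot(obj3), large(obj3), locked(obj3), mammal(obj1), penguin(obj3), small(obj1), valid(obj3), visible(obj1), wooden(obj1)

Round 1 — R3, R4, R5, R6, derive flies(obj1), has_feathers(obj1), penguin(obj3), blue(obj3).
Round 2 — R1, derive locked(obj3).
Round 3 — R2, derive wooden(obj1).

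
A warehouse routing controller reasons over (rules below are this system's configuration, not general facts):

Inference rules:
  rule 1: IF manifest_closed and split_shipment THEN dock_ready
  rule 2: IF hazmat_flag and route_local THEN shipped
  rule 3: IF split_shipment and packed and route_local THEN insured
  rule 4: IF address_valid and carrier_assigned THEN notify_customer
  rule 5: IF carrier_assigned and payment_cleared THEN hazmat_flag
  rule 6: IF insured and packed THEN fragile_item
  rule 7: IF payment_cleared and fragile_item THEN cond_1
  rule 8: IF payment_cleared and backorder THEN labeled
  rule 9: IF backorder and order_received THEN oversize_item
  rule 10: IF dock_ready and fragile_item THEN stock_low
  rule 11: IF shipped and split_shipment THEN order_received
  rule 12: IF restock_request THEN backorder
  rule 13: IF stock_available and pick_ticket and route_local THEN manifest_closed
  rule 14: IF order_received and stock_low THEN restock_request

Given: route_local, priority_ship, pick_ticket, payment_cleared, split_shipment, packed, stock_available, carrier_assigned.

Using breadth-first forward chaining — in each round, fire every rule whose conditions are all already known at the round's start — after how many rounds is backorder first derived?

5

Round 1 — rule 3, rule 5, rule 13, derive insured, hazmat_flag, manifest_closed.
Round 2 — rule 1, rule 2, rule 6, derive dock_ready, shipped, fragile_item.
Round 3 — rule 7, rule 10, rule 11, derive cond_1, stock_low, order_received.
Round 4 — rule 14, derive restock_request.
Round 5 — rule 12, derive backorder.
backorder first appears in round 5.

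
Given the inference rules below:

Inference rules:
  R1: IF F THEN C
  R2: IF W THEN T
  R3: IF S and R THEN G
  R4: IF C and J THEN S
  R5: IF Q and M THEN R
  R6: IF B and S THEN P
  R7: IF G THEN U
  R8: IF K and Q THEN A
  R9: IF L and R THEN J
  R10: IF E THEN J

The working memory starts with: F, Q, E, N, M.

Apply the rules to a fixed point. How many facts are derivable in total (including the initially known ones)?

Round 1: R1 [IF F THEN C]; R5 [IF Q and M THEN R]; R10 [IF E THEN J]. Adds C, R, J.
Round 2: R4 [IF C and J THEN S]. Adds S.
Round 3: R3 [IF S and R THEN G]. Adds G.
Round 4: R7 [IF G THEN U]. Adds U.
Closure: {C, E, F, G, J, M, N, Q, R, S, U} — 11 facts.

11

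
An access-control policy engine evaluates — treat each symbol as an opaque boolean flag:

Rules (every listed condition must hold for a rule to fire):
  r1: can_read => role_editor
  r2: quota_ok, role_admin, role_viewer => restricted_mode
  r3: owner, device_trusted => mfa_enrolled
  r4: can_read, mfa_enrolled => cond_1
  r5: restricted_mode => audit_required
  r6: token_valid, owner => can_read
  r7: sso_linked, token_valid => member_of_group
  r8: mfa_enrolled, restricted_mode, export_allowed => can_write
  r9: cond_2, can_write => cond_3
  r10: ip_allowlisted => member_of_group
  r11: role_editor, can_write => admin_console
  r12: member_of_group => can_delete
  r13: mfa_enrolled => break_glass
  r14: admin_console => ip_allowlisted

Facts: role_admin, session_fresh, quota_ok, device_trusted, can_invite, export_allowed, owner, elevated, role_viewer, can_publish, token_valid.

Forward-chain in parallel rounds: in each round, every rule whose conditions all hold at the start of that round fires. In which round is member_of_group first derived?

Round 1 — r2, r3, r6, derive restricted_mode, mfa_enrolled, can_read.
Round 2 — r1, r4, r5, r8, r13, derive role_editor, cond_1, audit_required, can_write, break_glass.
Round 3 — r11, derive admin_console.
Round 4 — r14, derive ip_allowlisted.
Round 5 — r10, derive member_of_group.
member_of_group first appears in round 5.

5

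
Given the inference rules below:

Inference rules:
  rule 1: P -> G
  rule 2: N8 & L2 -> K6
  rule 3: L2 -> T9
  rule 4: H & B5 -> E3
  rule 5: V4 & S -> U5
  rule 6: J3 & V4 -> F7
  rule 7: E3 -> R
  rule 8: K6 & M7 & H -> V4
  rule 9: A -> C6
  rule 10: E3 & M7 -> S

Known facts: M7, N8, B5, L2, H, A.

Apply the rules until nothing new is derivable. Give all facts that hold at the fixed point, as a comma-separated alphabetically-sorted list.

Round 1 fires rule 2, rule 3, rule 4, rule 9, giving K6, T9, E3, C6.
Round 2 fires rule 7, rule 8, rule 10, giving R, V4, S.
Round 3 fires rule 5, giving U5.

A, B5, C6, E3, H, K6, L2, M7, N8, R, S, T9, U5, V4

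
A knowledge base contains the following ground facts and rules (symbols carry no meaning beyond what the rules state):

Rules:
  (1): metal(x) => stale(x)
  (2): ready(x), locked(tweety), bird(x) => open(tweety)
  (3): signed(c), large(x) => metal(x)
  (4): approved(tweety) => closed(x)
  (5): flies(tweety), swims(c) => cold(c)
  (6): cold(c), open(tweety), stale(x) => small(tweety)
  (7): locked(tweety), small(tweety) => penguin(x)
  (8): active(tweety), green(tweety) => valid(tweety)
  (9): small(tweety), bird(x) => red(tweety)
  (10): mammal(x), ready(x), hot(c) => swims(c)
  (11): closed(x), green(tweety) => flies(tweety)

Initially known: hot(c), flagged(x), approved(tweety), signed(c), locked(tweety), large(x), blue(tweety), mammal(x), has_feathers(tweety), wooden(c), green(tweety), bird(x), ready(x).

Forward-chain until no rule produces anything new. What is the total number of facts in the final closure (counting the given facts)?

[1] (2) [ready(x), locked(tweety), bird(x) => open(tweety)]; (3) [signed(c), large(x) => metal(x)]; (4) [approved(tweety) => closed(x)]; (10) [mammal(x), ready(x), hot(c) => swims(c)]. ⇒ new: open(tweety), metal(x), closed(x), swims(c).
[2] (1) [metal(x) => stale(x)]; (11) [closed(x), green(tweety) => flies(tweety)]. ⇒ new: stale(x), flies(tweety).
[3] (5) [flies(tweety), swims(c) => cold(c)]. ⇒ new: cold(c).
[4] (6) [cold(c), open(tweety), stale(x) => small(tweety)]. ⇒ new: small(tweety).
[5] (7) [locked(tweety), small(tweety) => penguin(x)]; (9) [small(tweety), bird(x) => red(tweety)]. ⇒ new: penguin(x), red(tweety).
Closure: {approved(tweety), bird(x), blue(tweety), closed(x), cold(c), flagged(x), flies(tweety), green(tweety), has_feathers(tweety), hot(c), large(x), locked(tweety), mammal(x), metal(x), open(tweety), penguin(x), ready(x), red(tweety), signed(c), small(tweety), stale(x), swims(c), wooden(c)} — 23 facts.

23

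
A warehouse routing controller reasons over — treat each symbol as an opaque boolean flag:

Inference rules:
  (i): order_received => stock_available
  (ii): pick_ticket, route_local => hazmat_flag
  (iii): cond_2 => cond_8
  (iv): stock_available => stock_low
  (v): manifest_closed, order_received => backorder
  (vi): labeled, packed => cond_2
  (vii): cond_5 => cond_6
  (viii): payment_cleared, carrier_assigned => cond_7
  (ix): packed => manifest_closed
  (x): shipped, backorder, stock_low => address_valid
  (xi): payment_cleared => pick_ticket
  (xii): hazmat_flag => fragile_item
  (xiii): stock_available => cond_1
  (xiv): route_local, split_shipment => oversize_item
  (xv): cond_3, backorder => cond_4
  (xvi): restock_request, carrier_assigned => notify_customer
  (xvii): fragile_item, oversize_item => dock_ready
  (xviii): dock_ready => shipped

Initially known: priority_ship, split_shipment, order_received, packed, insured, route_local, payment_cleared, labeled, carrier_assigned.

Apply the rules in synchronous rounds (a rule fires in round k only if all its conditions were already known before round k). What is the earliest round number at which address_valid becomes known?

Round 1 — (i), (vi), (viii), (ix), (xi), (xiv), derive stock_available, cond_2, cond_7, manifest_closed, pick_ticket, oversize_item.
Round 2 — (ii), (iii), (iv), (v), (xiii), derive hazmat_flag, cond_8, stock_low, backorder, cond_1.
Round 3 — (xii), derive fragile_item.
Round 4 — (xvii), derive dock_ready.
Round 5 — (xviii), derive shipped.
Round 6 — (x), derive address_valid.
address_valid first appears in round 6.

6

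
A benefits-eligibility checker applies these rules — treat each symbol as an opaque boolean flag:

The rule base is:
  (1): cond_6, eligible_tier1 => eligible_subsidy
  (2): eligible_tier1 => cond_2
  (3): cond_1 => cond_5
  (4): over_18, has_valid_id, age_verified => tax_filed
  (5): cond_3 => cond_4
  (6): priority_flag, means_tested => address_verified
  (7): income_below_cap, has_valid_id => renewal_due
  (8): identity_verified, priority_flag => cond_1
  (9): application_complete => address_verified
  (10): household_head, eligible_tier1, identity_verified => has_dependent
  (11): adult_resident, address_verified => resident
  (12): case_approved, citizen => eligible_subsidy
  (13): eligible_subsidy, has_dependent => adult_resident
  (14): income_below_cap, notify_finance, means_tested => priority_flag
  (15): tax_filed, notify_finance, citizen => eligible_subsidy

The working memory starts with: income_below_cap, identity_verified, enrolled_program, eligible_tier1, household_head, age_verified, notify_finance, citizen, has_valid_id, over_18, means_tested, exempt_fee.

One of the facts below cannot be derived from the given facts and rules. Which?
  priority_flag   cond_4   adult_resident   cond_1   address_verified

Round 1 — (2), (4), (7), (10), (14), derive cond_2, tax_filed, renewal_due, has_dependent, priority_flag.
Round 2 — (6), (8), (15), derive address_verified, cond_1, eligible_subsidy.
Round 3 — (3), (13), derive cond_5, adult_resident.
Round 4 — (11), derive resident.
Derived: priority_flag (round 1), address_verified (round 2), adult_resident (round 3), cond_1 (round 2). cond_4 never appears in any round.

cond_4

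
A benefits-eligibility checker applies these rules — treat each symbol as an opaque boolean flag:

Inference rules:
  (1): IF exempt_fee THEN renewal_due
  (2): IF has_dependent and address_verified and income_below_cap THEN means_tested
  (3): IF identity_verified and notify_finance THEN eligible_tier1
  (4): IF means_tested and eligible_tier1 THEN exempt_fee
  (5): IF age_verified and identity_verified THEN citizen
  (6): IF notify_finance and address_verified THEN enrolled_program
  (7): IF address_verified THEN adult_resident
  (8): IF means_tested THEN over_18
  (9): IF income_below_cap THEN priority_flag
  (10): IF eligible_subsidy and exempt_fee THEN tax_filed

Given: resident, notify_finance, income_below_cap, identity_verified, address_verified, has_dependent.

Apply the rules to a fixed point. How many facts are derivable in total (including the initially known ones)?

14

Round 1 — (2), (3), (6), (7), (9), derive means_tested, eligible_tier1, enrolled_program, adult_resident, priority_flag.
Round 2 — (4), (8), derive exempt_fee, over_18.
Round 3 — (1), derive renewal_due.
Closure: {address_verified, adult_resident, eligible_tier1, enrolled_program, exempt_fee, has_dependent, identity_verified, income_below_cap, means_tested, notify_finance, over_18, priority_flag, renewal_due, resident} — 14 facts.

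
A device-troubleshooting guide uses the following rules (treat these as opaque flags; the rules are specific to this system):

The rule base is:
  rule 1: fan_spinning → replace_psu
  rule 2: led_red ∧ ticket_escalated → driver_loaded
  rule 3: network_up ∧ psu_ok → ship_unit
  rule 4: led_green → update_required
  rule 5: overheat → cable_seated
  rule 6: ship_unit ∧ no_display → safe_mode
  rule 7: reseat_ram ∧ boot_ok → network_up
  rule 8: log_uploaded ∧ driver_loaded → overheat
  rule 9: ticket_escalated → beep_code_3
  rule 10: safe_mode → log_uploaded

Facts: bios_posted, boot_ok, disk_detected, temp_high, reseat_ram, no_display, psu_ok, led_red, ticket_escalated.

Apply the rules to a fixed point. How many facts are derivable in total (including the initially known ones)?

17

Round 1 fires rule 2, rule 7, rule 9, giving driver_loaded, network_up, beep_code_3.
Round 2 fires rule 3, giving ship_unit.
Round 3 fires rule 6, giving safe_mode.
Round 4 fires rule 10, giving log_uploaded.
Round 5 fires rule 8, giving overheat.
Round 6 fires rule 5, giving cable_seated.
Closure: {beep_code_3, bios_posted, boot_ok, cable_seated, disk_detected, driver_loaded, led_red, log_uploaded, network_up, no_display, overheat, psu_ok, reseat_ram, safe_mode, ship_unit, temp_high, ticket_escalated} — 17 facts.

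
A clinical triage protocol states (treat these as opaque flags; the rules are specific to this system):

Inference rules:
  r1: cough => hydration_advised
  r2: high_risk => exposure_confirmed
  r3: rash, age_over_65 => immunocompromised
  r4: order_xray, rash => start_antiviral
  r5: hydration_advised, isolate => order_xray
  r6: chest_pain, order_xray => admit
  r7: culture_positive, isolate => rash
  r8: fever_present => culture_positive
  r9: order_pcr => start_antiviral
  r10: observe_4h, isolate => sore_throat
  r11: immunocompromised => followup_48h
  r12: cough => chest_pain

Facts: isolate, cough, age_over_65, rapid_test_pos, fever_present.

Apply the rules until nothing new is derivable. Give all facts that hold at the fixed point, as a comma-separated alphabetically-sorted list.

Round 1: r1 [cough => hydration_advised]; r8 [fever_present => culture_positive]; r12 [cough => chest_pain]. Adds hydration_advised, culture_positive, chest_pain.
Round 2: r5 [hydration_advised, isolate => order_xray]; r7 [culture_positive, isolate => rash]. Adds order_xray, rash.
Round 3: r3 [rash, age_over_65 => immunocompromised]; r4 [order_xray, rash => start_antiviral]; r6 [chest_pain, order_xray => admit]. Adds immunocompromised, start_antiviral, admit.
Round 4: r11 [immunocompromised => followup_48h]. Adds followup_48h.

admit, age_over_65, chest_pain, cough, culture_positive, fever_present, followup_48h, hydration_advised, immunocompromised, isolate, order_xray, rapid_test_pos, rash, start_antiviral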